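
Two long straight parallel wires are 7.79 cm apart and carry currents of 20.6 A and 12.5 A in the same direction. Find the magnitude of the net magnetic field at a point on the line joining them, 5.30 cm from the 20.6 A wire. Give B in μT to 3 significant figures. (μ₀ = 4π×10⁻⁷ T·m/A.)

B ≈ 22.7 μT

Each long wire gives B = μ₀I/(2πd). Distances are d₁ = 0.053 m and d₂ = 0.0249 m.
B₁ = 7.77×10⁻⁵ T, B₂ = 1.00×10⁻⁴ T.
Between parallel currents the two contributions point in opposite directions, so they subtract. B = |B₁ − B₂| = |7.77×10⁻⁵ − 1.00×10⁻⁴| = 2.27×10⁻⁵ T.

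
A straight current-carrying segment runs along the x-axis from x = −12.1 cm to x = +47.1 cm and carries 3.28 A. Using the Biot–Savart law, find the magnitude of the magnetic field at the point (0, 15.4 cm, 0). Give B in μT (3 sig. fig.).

B ≈ 3.34 μT

For a finite straight segment, B = (μ₀I/4πd)(sinθ₁ + sinθ₂), where θ₁, θ₂ are the angles from the perpendicular to each end.
The perpendicular distance is d = 0.154 m; the end-offsets along the wire are a = 0.121 m and b = 0.471 m.
sinθ₁ = 0.121/√(0.121²+0.154²) = 0.6178; sinθ₂ = 0.471/√(0.471²+0.154²) = 0.9505.
B = (4π×10⁻⁷ × 3.28) / (4π × 0.154) × (0.6178 + 0.9505) = 3.34×10⁻⁶ T.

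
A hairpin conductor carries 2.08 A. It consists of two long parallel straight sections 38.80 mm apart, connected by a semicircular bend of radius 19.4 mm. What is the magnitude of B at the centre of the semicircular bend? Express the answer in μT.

B ≈ 55.1 μT

The semicircular arc contributes B_arc = μ₀I·π/(4πR) = μ₀I/(4R) = 3.37×10⁻⁵ T.
Each semi-infinite lead is at perpendicular distance R = 0.0194 m from the centre, with the perpendicular foot at its near end, so it contributes μ₀I/(4πR); both point the same way, together 2.14×10⁻⁵ T.
Arc and leads all point the same direction: B = 3.37×10⁻⁵ + 2.14×10⁻⁵ = 5.51×10⁻⁵ T.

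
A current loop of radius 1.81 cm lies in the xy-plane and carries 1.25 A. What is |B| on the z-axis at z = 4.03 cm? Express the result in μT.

B ≈ 2.98 μT

On the axis of a circular loop, B = μ₀IR² / [2(R²+z²)^(3/2)].
R² + z² = (0.0181)² + (0.0403)² = 0.001952 m², and (R²+z²)^(3/2) = 8.62×10⁻⁵ m³.
B = (4π×10⁻⁷ × 1.25 × 0.0003276) / (2 × 8.62×10⁻⁵) = 2.98×10⁻⁶ T.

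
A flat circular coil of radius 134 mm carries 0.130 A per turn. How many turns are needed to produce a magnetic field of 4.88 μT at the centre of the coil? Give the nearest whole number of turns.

N = 8

For an N-turn coil, B = Nμ₀I/(2R). A single turn gives B₁ = 6.10×10⁻⁷ T with R = 0.134 m.
N = B/B₁ = 4.88×10⁻⁶ / 6.10×10⁻⁷ = 8.01.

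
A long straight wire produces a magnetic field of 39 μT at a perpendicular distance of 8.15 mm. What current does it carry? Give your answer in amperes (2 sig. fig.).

For a long straight wire B = μ₀I/(2πd), so I = 2πdB/μ₀.
I = 2π × 0.00815 × 3.90×10⁻⁵ / (4π×10⁻⁷) = 1.59 A.

I ≈ 1.6 A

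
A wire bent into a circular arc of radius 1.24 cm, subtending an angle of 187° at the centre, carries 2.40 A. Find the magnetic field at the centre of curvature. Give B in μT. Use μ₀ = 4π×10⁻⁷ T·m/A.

B ≈ 63.2 μT

The Biot–Savart field of a circular arc at its centre is B = μ₀Iφ/(4πR), with φ = 3.264 rad.
B = (4π×10⁻⁷ × 2.40 × 3.264) / (4π × 0.0124) = 6.32×10⁻⁵ T.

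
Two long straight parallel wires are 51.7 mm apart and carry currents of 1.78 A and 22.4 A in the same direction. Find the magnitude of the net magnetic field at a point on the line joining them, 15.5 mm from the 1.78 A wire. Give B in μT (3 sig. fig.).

B ≈ 101 μT

Each long wire gives B = μ₀I/(2πd). Distances are d₁ = 0.0155 m and d₂ = 0.0362 m.
B₁ = 2.30×10⁻⁵ T, B₂ = 1.24×10⁻⁴ T.
Between parallel currents the two contributions point in opposite directions, so they subtract. B = |B₁ − B₂| = |2.30×10⁻⁵ − 1.24×10⁻⁴| = 1.01×10⁻⁴ T.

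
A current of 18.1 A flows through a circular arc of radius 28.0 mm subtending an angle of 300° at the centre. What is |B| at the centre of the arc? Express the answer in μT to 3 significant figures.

The Biot–Savart field of a circular arc at its centre is B = μ₀Iφ/(4πR), with φ = 5.236 rad.
B = (4π×10⁻⁷ × 18.1 × 5.236) / (4π × 0.028) = 3.38×10⁻⁴ T.

B ≈ 338 μT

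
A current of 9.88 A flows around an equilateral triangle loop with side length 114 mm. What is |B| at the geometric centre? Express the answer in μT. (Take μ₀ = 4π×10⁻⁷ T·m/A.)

B ≈ 156 μT

Each side is a finite straight segment at perpendicular distance d = a/(2 tan(π/3)) = 0.03291 m from the centre, with end-angles ±π/3.
One side contributes B₁ = (μ₀I/4πd)·2 sin(π/3) = 5.20×10⁻⁵ T.
All 3 sides add in the same direction: B = 3 × 5.20×10⁻⁵ = 1.56×10⁻⁴ T.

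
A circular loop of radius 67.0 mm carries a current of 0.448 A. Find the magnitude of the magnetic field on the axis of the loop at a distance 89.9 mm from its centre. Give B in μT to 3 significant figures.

B ≈ 0.897 μT

On the axis of a circular loop, B = μ₀IR² / [2(R²+z²)^(3/2)].
R² + z² = (0.067)² + (0.0899)² = 0.01257 m², and (R²+z²)^(3/2) = 1.41×10⁻³ m³.
B = (4π×10⁻⁷ × 0.448 × 0.004489) / (2 × 1.41×10⁻³) = 8.97×10⁻⁷ T.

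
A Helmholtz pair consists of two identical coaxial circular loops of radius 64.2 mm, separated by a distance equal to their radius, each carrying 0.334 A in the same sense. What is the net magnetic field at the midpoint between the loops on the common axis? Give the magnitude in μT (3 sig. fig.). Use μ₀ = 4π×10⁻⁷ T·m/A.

B ≈ 4.68 μT

Each loop contributes B = μ₀IR²/[2(R²+z²)^(3/2)] on the axis, with z measured from that loop.
Loop 1 (z = 0.0321 m): B₁ = 2.34×10⁻⁶ T. Loop 2 (z = 0.0321 m): B₂ = 2.34×10⁻⁶ T.
The fields add: B = B₁ + B₂ = 4.68×10⁻⁶ T.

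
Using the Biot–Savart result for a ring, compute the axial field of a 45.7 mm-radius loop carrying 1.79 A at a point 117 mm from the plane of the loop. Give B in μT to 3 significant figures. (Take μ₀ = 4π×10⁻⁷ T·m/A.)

On the axis of a circular loop, B = μ₀IR² / [2(R²+z²)^(3/2)].
R² + z² = (0.0457)² + (0.117)² = 0.01578 m², and (R²+z²)^(3/2) = 1.98×10⁻³ m³.
B = (4π×10⁻⁷ × 1.79 × 0.002088) / (2 × 1.98×10⁻³) = 1.19×10⁻⁶ T.

B ≈ 1.19 μT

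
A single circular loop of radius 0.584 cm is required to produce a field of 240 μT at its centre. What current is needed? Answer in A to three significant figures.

At the centre of a circular loop B = μ₀I/(2R), so I = 2RB/μ₀.
With R = 0.00584 m, I = 2 × 0.00584 × 2.40×10⁻⁴ / (4π×10⁻⁷) = 2.23 A.

I ≈ 2.23 A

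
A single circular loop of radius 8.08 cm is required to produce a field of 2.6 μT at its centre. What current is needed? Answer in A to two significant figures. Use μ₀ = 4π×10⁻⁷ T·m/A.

I ≈ 0.33 A

At the centre of a circular loop B = μ₀I/(2R), so I = 2RB/μ₀.
With R = 0.0808 m, I = 2 × 0.0808 × 2.60×10⁻⁶ / (4π×10⁻⁷) = 0.334 A.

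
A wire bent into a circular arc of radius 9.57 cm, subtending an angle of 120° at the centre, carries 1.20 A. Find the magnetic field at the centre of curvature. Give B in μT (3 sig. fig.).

The Biot–Savart field of a circular arc at its centre is B = μ₀Iφ/(4πR), with φ = 2.094 rad.
B = (4π×10⁻⁷ × 1.20 × 2.094) / (4π × 0.0957) = 2.63×10⁻⁶ T.

B ≈ 2.63 μT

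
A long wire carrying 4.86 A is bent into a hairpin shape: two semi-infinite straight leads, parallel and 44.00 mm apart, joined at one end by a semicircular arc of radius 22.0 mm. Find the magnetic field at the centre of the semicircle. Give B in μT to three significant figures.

B ≈ 114 μT

The semicircular arc contributes B_arc = μ₀I·π/(4πR) = μ₀I/(4R) = 6.94×10⁻⁵ T.
Each semi-infinite lead is at perpendicular distance R = 0.022 m from the centre, with the perpendicular foot at its near end, so it contributes μ₀I/(4πR); both point the same way, together 4.42×10⁻⁵ T.
Arc and leads all point the same direction: B = 6.94×10⁻⁵ + 4.42×10⁻⁵ = 1.14×10⁻⁴ T.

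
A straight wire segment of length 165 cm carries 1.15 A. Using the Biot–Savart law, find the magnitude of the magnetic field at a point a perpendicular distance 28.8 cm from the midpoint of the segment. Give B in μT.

B ≈ 0.754 μT

For a finite straight segment, B = (μ₀I/4πd)(sinθ₁ + sinθ₂), where θ₁, θ₂ are the angles from the perpendicular to each end.
The perpendicular from the point meets the wire at its midpoint, so each end is L/2 = 0.825 m away along the wire.
sinθ₁ = 0.825/√(0.825²+0.288²) = 0.9441; sinθ₂ = 0.825/√(0.825²+0.288²) = 0.9441.
B = (4π×10⁻⁷ × 1.15) / (4π × 0.288) × (0.9441 + 0.9441) = 7.54×10⁻⁷ T.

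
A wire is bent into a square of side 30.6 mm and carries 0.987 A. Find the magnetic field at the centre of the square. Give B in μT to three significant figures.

Each side is a finite straight segment at perpendicular distance d = a/(2 tan(π/4)) = 0.0153 m from the centre, with end-angles ±π/4.
One side contributes B₁ = (μ₀I/4πd)·2 sin(π/4) = 9.12×10⁻⁶ T.
All 4 sides add in the same direction: B = 4 × 9.12×10⁻⁶ = 3.65×10⁻⁵ T.

B ≈ 36.5 μT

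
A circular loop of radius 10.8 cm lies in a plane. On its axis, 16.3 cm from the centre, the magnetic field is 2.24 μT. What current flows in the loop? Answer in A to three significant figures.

On the axis of a loop, B = μ₀IR²/[2(R²+z²)^(3/2)], so I = 2B(R²+z²)^(3/2)/(μ₀R²).
R² + z² = 0.01166 + 0.02657 = 0.03823 m²; raised to 3/2 gives 7.48×10⁻³ m³.
I = 2 × 2.24×10⁻⁶ × 7.48×10⁻³ / (1.26×10⁻⁶ × 0.01166) = 2.28 A.

I ≈ 2.28 A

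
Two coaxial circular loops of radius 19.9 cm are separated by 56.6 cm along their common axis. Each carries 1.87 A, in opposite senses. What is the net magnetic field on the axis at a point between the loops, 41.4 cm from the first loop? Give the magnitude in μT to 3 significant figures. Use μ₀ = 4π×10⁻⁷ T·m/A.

B ≈ 2.48 μT

Each loop contributes B = μ₀IR²/[2(R²+z²)^(3/2)] on the axis, with z measured from that loop.
Loop 1 (z = 0.414 m): B₁ = 4.80×10⁻⁷ T. Loop 2 (z = 0.152 m): B₂ = 2.96×10⁻⁶ T.
The fields oppose: B = |B₁ − B₂| = 2.48×10⁻⁶ T.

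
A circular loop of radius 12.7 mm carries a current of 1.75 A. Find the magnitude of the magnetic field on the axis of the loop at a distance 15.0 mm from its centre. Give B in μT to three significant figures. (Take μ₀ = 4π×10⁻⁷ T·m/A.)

B ≈ 23.4 μT

On the axis of a circular loop, B = μ₀IR² / [2(R²+z²)^(3/2)].
R² + z² = (0.0127)² + (0.015)² = 0.0003863 m², and (R²+z²)^(3/2) = 7.59×10⁻⁶ m³.
B = (4π×10⁻⁷ × 1.75 × 0.0001613) / (2 × 7.59×10⁻⁶) = 2.34×10⁻⁵ T.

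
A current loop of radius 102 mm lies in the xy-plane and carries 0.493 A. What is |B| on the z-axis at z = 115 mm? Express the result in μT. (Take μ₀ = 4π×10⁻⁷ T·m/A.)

B ≈ 0.887 μT

On the axis of a circular loop, B = μ₀IR² / [2(R²+z²)^(3/2)].
R² + z² = (0.102)² + (0.115)² = 0.02363 m², and (R²+z²)^(3/2) = 3.63×10⁻³ m³.
B = (4π×10⁻⁷ × 0.493 × 0.0104) / (2 × 3.63×10⁻³) = 8.87×10⁻⁷ T.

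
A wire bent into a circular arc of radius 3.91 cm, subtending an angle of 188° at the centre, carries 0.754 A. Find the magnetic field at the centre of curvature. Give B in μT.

B ≈ 6.33 μT

The Biot–Savart field of a circular arc at its centre is B = μ₀Iφ/(4πR), with φ = 3.281 rad.
B = (4π×10⁻⁷ × 0.754 × 3.281) / (4π × 0.0391) = 6.33×10⁻⁶ T.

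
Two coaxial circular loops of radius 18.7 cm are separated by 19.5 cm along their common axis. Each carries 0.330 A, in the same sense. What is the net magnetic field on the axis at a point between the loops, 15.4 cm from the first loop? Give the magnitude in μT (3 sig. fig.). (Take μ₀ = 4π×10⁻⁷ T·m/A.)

B ≈ 1.54 μT

Each loop contributes B = μ₀IR²/[2(R²+z²)^(3/2)] on the axis, with z measured from that loop.
Loop 1 (z = 0.154 m): B₁ = 5.10×10⁻⁷ T. Loop 2 (z = 0.041 m): B₂ = 1.03×10⁻⁶ T.
The fields add: B = B₁ + B₂ = 1.54×10⁻⁶ T.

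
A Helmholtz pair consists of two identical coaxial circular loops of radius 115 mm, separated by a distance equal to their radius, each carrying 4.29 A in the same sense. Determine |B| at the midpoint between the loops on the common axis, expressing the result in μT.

B ≈ 33.5 μT

Each loop contributes B = μ₀IR²/[2(R²+z²)^(3/2)] on the axis, with z measured from that loop.
Loop 1 (z = 0.0575 m): B₁ = 1.68×10⁻⁵ T. Loop 2 (z = 0.0575 m): B₂ = 1.68×10⁻⁵ T.
The fields add: B = B₁ + B₂ = 3.35×10⁻⁵ T.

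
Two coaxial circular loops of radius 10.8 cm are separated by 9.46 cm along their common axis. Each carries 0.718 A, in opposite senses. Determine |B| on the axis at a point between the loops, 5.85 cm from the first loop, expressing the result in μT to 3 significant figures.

B ≈ 0.724 μT

Each loop contributes B = μ₀IR²/[2(R²+z²)^(3/2)] on the axis, with z measured from that loop.
Loop 1 (z = 0.0585 m): B₁ = 2.84×10⁻⁶ T. Loop 2 (z = 0.0361 m): B₂ = 3.56×10⁻⁶ T.
The fields oppose: B = |B₁ − B₂| = 7.24×10⁻⁷ T.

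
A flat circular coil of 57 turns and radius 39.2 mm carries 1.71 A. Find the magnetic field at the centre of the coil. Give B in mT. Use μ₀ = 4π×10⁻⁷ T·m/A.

B ≈ 1.56 mT

For an N-turn flat coil, B = Nμ₀I/(2R) with R = 0.0392 m.
B = 57 × 2.74×10⁻⁵ T = 1.56×10⁻³ T.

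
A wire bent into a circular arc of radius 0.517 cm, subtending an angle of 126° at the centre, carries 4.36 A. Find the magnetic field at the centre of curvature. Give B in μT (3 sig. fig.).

B ≈ 185 μT

The Biot–Savart field of a circular arc at its centre is B = μ₀Iφ/(4πR), with φ = 2.199 rad.
B = (4π×10⁻⁷ × 4.36 × 2.199) / (4π × 0.00517) = 1.85×10⁻⁴ T.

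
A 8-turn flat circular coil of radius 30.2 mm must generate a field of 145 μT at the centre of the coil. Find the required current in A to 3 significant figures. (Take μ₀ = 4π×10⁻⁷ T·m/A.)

I ≈ 0.871 A

For an N-turn coil, B = Nμ₀I/(2R) with R = 0.0302 m, so I = 2RB/(Nμ₀) = 2 × 0.0302 × 1.45×10⁻⁴ / (8 × 4π×10⁻⁷) = 0.871 A.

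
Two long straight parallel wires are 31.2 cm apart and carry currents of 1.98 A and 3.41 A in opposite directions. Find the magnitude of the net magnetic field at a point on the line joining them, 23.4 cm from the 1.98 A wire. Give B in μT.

B ≈ 10.4 μT

Each long wire gives B = μ₀I/(2πd). Distances are d₁ = 0.234 m and d₂ = 0.078 m.
B₁ = 1.69×10⁻⁶ T, B₂ = 8.74×10⁻⁶ T.
Between antiparallel currents both contributions point the same way, so they add. B = B₁ + B₂ = 1.69×10⁻⁶ + 8.74×10⁻⁶ = 1.04×10⁻⁵ T.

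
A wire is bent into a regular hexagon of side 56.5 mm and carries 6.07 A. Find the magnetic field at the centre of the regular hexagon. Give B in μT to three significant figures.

B ≈ 74.4 μT

Each side is a finite straight segment at perpendicular distance d = a/(2 tan(π/6)) = 0.04893 m from the centre, with end-angles ±π/6.
One side contributes B₁ = (μ₀I/4πd)·2 sin(π/6) = 1.24×10⁻⁵ T.
All 6 sides add in the same direction: B = 6 × 1.24×10⁻⁵ = 7.44×10⁻⁵ T.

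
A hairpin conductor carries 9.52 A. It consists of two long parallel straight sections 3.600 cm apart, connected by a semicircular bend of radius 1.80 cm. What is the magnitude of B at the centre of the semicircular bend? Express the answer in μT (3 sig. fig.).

The semicircular arc contributes B_arc = μ₀I·π/(4πR) = μ₀I/(4R) = 1.66×10⁻⁴ T.
Each semi-infinite lead is at perpendicular distance R = 0.018 m from the centre, with the perpendicular foot at its near end, so it contributes μ₀I/(4πR); both point the same way, together 1.06×10⁻⁴ T.
Arc and leads all point the same direction: B = 1.66×10⁻⁴ + 1.06×10⁻⁴ = 2.72×10⁻⁴ T.

B ≈ 272 μT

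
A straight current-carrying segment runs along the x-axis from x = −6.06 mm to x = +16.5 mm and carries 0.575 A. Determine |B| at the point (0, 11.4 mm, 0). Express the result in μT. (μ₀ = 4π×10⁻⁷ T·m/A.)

B ≈ 6.52 μT

For a finite straight segment, B = (μ₀I/4πd)(sinθ₁ + sinθ₂), where θ₁, θ₂ are the angles from the perpendicular to each end.
The perpendicular distance is d = 0.0114 m; the end-offsets along the wire are a = 0.00606 m and b = 0.0165 m.
sinθ₁ = 0.00606/√(0.00606²+0.0114²) = 0.4694; sinθ₂ = 0.0165/√(0.0165²+0.0114²) = 0.8227.
B = (4π×10⁻⁷ × 0.575) / (4π × 0.0114) × (0.4694 + 0.8227) = 6.52×10⁻⁶ T.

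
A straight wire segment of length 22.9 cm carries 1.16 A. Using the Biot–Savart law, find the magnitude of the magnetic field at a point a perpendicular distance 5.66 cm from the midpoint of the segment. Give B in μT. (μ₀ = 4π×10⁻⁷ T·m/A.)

B ≈ 3.67 μT

For a finite straight segment, B = (μ₀I/4πd)(sinθ₁ + sinθ₂), where θ₁, θ₂ are the angles from the perpendicular to each end.
The perpendicular from the point meets the wire at its midpoint, so each end is L/2 = 0.1145 m away along the wire.
sinθ₁ = 0.1145/√(0.1145²+0.0566²) = 0.8965; sinθ₂ = 0.1145/√(0.1145²+0.0566²) = 0.8965.
B = (4π×10⁻⁷ × 1.16) / (4π × 0.0566) × (0.8965 + 0.8965) = 3.67×10⁻⁶ T.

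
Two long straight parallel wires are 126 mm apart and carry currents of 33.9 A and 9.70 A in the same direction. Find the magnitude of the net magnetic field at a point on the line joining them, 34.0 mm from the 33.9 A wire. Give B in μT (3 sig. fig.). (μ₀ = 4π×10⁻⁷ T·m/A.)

B ≈ 178 μT

Each long wire gives B = μ₀I/(2πd). Distances are d₁ = 0.034 m and d₂ = 0.092 m.
B₁ = 1.99×10⁻⁴ T, B₂ = 2.11×10⁻⁵ T.
Between parallel currents the two contributions point in opposite directions, so they subtract. B = |B₁ − B₂| = |1.99×10⁻⁴ − 2.11×10⁻⁵| = 1.78×10⁻⁴ T.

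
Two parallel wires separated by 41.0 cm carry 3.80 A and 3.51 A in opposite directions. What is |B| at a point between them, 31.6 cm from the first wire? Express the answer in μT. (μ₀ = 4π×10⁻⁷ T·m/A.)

Each long wire gives B = μ₀I/(2πd). Distances are d₁ = 0.316 m and d₂ = 0.094 m.
B₁ = 2.41×10⁻⁶ T, B₂ = 7.47×10⁻⁶ T.
Between antiparallel currents both contributions point the same way, so they add. B = B₁ + B₂ = 2.41×10⁻⁶ + 7.47×10⁻⁶ = 9.87×10⁻⁶ T.

B ≈ 9.87 μT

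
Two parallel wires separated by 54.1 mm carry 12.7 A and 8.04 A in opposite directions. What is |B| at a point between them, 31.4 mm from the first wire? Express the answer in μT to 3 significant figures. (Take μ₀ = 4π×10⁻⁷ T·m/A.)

Each long wire gives B = μ₀I/(2πd). Distances are d₁ = 0.0314 m and d₂ = 0.0227 m.
B₁ = 8.09×10⁻⁵ T, B₂ = 7.08×10⁻⁵ T.
Between antiparallel currents both contributions point the same way, so they add. B = B₁ + B₂ = 8.09×10⁻⁵ + 7.08×10⁻⁵ = 1.52×10⁻⁴ T.

B ≈ 152 μT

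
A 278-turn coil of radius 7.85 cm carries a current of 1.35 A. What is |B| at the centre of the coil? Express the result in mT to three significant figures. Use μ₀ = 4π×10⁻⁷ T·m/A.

For an N-turn flat coil, B = Nμ₀I/(2R) with R = 0.0785 m.
B = 278 × 1.08×10⁻⁵ T = 3.00×10⁻³ T.

B ≈ 3.00 mT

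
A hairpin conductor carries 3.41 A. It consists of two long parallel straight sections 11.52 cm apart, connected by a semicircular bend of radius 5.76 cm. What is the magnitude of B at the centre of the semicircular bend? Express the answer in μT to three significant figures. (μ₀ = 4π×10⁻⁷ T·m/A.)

The semicircular arc contributes B_arc = μ₀I·π/(4πR) = μ₀I/(4R) = 1.86×10⁻⁵ T.
Each semi-infinite lead is at perpendicular distance R = 0.0576 m from the centre, with the perpendicular foot at its near end, so it contributes μ₀I/(4πR); both point the same way, together 1.18×10⁻⁵ T.
Arc and leads all point the same direction: B = 1.86×10⁻⁵ + 1.18×10⁻⁵ = 3.04×10⁻⁵ T.

B ≈ 30.4 μT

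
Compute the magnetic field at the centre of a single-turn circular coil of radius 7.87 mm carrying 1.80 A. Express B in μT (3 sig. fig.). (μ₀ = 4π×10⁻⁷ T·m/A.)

B ≈ 144 μT

At the centre of a circular loop the Biot–Savart law gives B = μ₀I/(2R).
B = (4π×10⁻⁷ × 1.80) / (2 × 0.00787) = 1.44×10⁻⁴ T.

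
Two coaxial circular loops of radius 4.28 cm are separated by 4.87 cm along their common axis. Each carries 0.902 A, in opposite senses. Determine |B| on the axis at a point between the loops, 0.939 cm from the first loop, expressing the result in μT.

Each loop contributes B = μ₀IR²/[2(R²+z²)^(3/2)] on the axis, with z measured from that loop.
Loop 1 (z = 0.00939 m): B₁ = 1.23×10⁻⁵ T. Loop 2 (z = 0.03931 m): B₂ = 5.29×10⁻⁶ T.
The fields oppose: B = |B₁ − B₂| = 7.05×10⁻⁶ T.

B ≈ 7.05 μT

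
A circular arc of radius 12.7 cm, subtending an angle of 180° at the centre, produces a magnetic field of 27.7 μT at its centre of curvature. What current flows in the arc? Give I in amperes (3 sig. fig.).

I ≈ 11.2 A

For a circular arc, B = μ₀Iφ/(4πR) with φ in radians; here φ = 3.142 rad.
So I = 4πRB/(μ₀φ) = 4π × 0.127 × 2.77×10⁻⁵ / (4π×10⁻⁷ × 3.142) = 11.2 A.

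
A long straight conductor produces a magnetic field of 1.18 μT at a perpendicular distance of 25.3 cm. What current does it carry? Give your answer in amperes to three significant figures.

I ≈ 1.49 A

For a long straight wire B = μ₀I/(2πd), so I = 2πdB/μ₀.
I = 2π × 0.253 × 1.18×10⁻⁶ / (4π×10⁻⁷) = 1.49 A.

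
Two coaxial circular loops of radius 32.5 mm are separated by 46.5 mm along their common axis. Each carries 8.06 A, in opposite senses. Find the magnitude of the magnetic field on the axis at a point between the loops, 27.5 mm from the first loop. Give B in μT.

B ≈ 30.9 μT

Each loop contributes B = μ₀IR²/[2(R²+z²)^(3/2)] on the axis, with z measured from that loop.
Loop 1 (z = 0.0275 m): B₁ = 6.93×10⁻⁵ T. Loop 2 (z = 0.019 m): B₂ = 1.00×10⁻⁴ T.
The fields oppose: B = |B₁ − B₂| = 3.09×10⁻⁵ T.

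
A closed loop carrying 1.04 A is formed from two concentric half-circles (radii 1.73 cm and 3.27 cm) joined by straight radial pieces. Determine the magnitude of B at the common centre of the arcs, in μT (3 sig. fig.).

B ≈ 8.89 μT

The radial connectors point toward the centre, so dl × r̂ = 0 and they contribute nothing.
Each semicircle gives μ₀I/(4R): inner arc 1.89×10⁻⁵ T, outer arc 9.99×10⁻⁶ T.
The two arcs carry current in opposite angular senses, so their fields oppose: B = |1.89×10⁻⁵ − 9.99×10⁻⁶| = 8.89×10⁻⁶ T.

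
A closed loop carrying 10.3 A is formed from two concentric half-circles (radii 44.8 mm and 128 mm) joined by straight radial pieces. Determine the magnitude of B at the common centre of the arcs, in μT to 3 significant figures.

The radial connectors point toward the centre, so dl × r̂ = 0 and they contribute nothing.
Each semicircle gives μ₀I/(4R): inner arc 7.22×10⁻⁵ T, outer arc 2.53×10⁻⁵ T.
The two arcs carry current in opposite angular senses, so their fields oppose: B = |7.22×10⁻⁵ − 2.53×10⁻⁵| = 4.69×10⁻⁵ T.

B ≈ 46.9 μT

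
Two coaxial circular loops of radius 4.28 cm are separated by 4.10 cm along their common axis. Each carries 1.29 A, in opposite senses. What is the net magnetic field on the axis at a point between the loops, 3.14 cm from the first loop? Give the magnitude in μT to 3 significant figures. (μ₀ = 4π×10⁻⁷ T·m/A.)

B ≈ 7.67 μT

Each loop contributes B = μ₀IR²/[2(R²+z²)^(3/2)] on the axis, with z measured from that loop.
Loop 1 (z = 0.0314 m): B₁ = 9.93×10⁻⁶ T. Loop 2 (z = 0.0096 m): B₂ = 1.76×10⁻⁵ T.
The fields oppose: B = |B₁ − B₂| = 7.67×10⁻⁶ T.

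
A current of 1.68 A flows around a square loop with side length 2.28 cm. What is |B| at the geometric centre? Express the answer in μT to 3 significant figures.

B ≈ 83.4 μT

Each side is a finite straight segment at perpendicular distance d = a/(2 tan(π/4)) = 0.0114 m from the centre, with end-angles ±π/4.
One side contributes B₁ = (μ₀I/4πd)·2 sin(π/4) = 2.08×10⁻⁵ T.
All 4 sides add in the same direction: B = 4 × 2.08×10⁻⁵ = 8.34×10⁻⁵ T.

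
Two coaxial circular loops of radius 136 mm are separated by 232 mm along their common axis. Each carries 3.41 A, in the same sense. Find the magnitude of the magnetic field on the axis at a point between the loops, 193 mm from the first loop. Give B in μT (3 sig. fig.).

Each loop contributes B = μ₀IR²/[2(R²+z²)^(3/2)] on the axis, with z measured from that loop.
Loop 1 (z = 0.193 m): B₁ = 3.01×10⁻⁶ T. Loop 2 (z = 0.039 m): B₂ = 1.40×10⁻⁵ T.
The fields add: B = B₁ + B₂ = 1.70×10⁻⁵ T.

B ≈ 17.0 μT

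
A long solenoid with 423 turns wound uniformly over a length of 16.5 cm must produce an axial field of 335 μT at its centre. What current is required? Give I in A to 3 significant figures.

I ≈ 0.104 A

Inside a long solenoid B = μ₀nI with n = 2564 m⁻¹, so I = B/(μ₀n).
I = 3.35×10⁻⁴ / (4π×10⁻⁷ × 2564) = 0.104 A.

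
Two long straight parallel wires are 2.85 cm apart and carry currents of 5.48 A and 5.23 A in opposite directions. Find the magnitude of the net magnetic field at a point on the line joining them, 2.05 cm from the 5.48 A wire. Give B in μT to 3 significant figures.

Each long wire gives B = μ₀I/(2πd). Distances are d₁ = 0.0205 m and d₂ = 0.008 m.
B₁ = 5.35×10⁻⁵ T, B₂ = 1.31×10⁻⁴ T.
Between antiparallel currents both contributions point the same way, so they add. B = B₁ + B₂ = 5.35×10⁻⁵ + 1.31×10⁻⁴ = 1.84×10⁻⁴ T.

B ≈ 184 μT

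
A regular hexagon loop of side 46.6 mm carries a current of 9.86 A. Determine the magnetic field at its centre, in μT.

Each side is a finite straight segment at perpendicular distance d = a/(2 tan(π/6)) = 0.04036 m from the centre, with end-angles ±π/6.
One side contributes B₁ = (μ₀I/4πd)·2 sin(π/6) = 2.44×10⁻⁵ T.
All 6 sides add in the same direction: B = 6 × 2.44×10⁻⁵ = 1.47×10⁻⁴ T.

B ≈ 147 μT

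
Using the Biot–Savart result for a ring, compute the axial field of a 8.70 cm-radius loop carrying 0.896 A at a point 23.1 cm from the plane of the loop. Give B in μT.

B ≈ 0.283 μT

On the axis of a circular loop, B = μ₀IR² / [2(R²+z²)^(3/2)].
R² + z² = (0.087)² + (0.231)² = 0.06093 m², and (R²+z²)^(3/2) = 1.50×10⁻² m³.
B = (4π×10⁻⁷ × 0.896 × 0.007569) / (2 × 1.50×10⁻²) = 2.83×10⁻⁷ T.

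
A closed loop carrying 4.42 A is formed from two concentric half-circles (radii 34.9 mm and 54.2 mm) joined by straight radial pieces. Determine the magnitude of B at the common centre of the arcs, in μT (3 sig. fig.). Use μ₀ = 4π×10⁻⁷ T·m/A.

The radial connectors point toward the centre, so dl × r̂ = 0 and they contribute nothing.
Each semicircle gives μ₀I/(4R): inner arc 3.98×10⁻⁵ T, outer arc 2.56×10⁻⁵ T.
The two arcs carry current in opposite angular senses, so their fields oppose: B = |3.98×10⁻⁵ − 2.56×10⁻⁵| = 1.42×10⁻⁵ T.

B ≈ 14.2 μT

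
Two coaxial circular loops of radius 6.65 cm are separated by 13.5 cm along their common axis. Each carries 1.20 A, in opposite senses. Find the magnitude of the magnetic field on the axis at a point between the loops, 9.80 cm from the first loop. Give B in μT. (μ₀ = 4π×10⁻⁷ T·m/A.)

B ≈ 5.56 μT

Each loop contributes B = μ₀IR²/[2(R²+z²)^(3/2)] on the axis, with z measured from that loop.
Loop 1 (z = 0.098 m): B₁ = 2.01×10⁻⁶ T. Loop 2 (z = 0.037 m): B₂ = 7.57×10⁻⁶ T.
The fields oppose: B = |B₁ − B₂| = 5.56×10⁻⁶ T.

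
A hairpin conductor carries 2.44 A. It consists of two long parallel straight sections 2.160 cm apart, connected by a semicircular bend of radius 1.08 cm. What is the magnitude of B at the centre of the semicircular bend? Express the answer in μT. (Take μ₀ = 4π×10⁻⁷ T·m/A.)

B ≈ 116 μT

The semicircular arc contributes B_arc = μ₀I·π/(4πR) = μ₀I/(4R) = 7.10×10⁻⁵ T.
Each semi-infinite lead is at perpendicular distance R = 0.0108 m from the centre, with the perpendicular foot at its near end, so it contributes μ₀I/(4πR); both point the same way, together 4.52×10⁻⁵ T.
Arc and leads all point the same direction: B = 7.10×10⁻⁵ + 4.52×10⁻⁵ = 1.16×10⁻⁴ T.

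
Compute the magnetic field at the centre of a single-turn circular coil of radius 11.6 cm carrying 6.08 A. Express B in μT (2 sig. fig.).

At the centre of a circular loop the Biot–Savart law gives B = μ₀I/(2R).
B = (4π×10⁻⁷ × 6.08) / (2 × 0.116) = 3.29×10⁻⁵ T.

B ≈ 33 μT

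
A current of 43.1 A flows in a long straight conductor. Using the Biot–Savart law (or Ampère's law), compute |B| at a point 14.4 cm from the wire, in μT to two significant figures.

B ≈ 60 μT

For an infinitely long straight wire, B = μ₀I/(2πd).
B = (4π×10⁻⁷ × 43.1) / (2π × 0.144) = 5.99×10⁻⁵ T.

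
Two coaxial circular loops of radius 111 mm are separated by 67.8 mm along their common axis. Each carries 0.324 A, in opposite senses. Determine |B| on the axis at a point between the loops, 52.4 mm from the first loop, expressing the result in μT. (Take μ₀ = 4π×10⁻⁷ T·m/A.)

Each loop contributes B = μ₀IR²/[2(R²+z²)^(3/2)] on the axis, with z measured from that loop.
Loop 1 (z = 0.0524 m): B₁ = 1.36×10⁻⁶ T. Loop 2 (z = 0.0154 m): B₂ = 1.78×10⁻⁶ T.
The fields oppose: B = |B₁ − B₂| = 4.26×10⁻⁷ T.

B ≈ 0.426 μT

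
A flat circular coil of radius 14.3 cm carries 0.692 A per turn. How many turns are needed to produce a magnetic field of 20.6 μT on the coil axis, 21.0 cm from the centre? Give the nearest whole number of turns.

N = 38

For an N-turn coil, B = Nμ₀IR²/[2(R²+z²)^(3/2)]. A single turn gives B₁ = 5.42×10⁻⁷ T with R = 0.143 m, z = 0.21 m.
N = B/B₁ = 2.06×10⁻⁵ / 5.42×10⁻⁷ = 38.00.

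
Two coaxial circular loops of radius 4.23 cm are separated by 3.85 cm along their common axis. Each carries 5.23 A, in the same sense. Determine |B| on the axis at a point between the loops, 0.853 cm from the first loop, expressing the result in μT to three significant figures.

Each loop contributes B = μ₀IR²/[2(R²+z²)^(3/2)] on the axis, with z measured from that loop.
Loop 1 (z = 0.00853 m): B₁ = 7.32×10⁻⁵ T. Loop 2 (z = 0.02997 m): B₂ = 4.22×10⁻⁵ T.
The fields add: B = B₁ + B₂ = 1.15×10⁻⁴ T.

B ≈ 115 μT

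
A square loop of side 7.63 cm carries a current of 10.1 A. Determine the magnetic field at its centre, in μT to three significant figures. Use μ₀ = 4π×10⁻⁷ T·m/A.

Each side is a finite straight segment at perpendicular distance d = a/(2 tan(π/4)) = 0.03815 m from the centre, with end-angles ±π/4.
One side contributes B₁ = (μ₀I/4πd)·2 sin(π/4) = 3.74×10⁻⁵ T.
All 4 sides add in the same direction: B = 4 × 3.74×10⁻⁵ = 1.50×10⁻⁴ T.

B ≈ 150 μT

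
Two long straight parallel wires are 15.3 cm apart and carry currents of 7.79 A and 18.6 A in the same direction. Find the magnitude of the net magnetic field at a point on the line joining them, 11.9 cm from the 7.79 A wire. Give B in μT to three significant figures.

Each long wire gives B = μ₀I/(2πd). Distances are d₁ = 0.119 m and d₂ = 0.034 m.
B₁ = 1.31×10⁻⁵ T, B₂ = 1.09×10⁻⁴ T.
Between parallel currents the two contributions point in opposite directions, so they subtract. B = |B₁ − B₂| = |1.31×10⁻⁵ − 1.09×10⁻⁴| = 9.63×10⁻⁵ T.

B ≈ 96.3 μT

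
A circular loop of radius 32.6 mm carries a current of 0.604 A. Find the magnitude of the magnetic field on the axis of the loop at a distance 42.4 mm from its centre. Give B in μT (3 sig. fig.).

On the axis of a circular loop, B = μ₀IR² / [2(R²+z²)^(3/2)].
R² + z² = (0.0326)² + (0.0424)² = 0.002861 m², and (R²+z²)^(3/2) = 1.53×10⁻⁴ m³.
B = (4π×10⁻⁷ × 0.604 × 0.001063) / (2 × 1.53×10⁻⁴) = 2.64×10⁻⁶ T.

B ≈ 2.64 μT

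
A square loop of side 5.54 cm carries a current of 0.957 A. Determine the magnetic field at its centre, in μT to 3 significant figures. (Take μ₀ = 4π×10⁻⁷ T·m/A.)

B ≈ 19.5 μT

Each side is a finite straight segment at perpendicular distance d = a/(2 tan(π/4)) = 0.0277 m from the centre, with end-angles ±π/4.
One side contributes B₁ = (μ₀I/4πd)·2 sin(π/4) = 4.89×10⁻⁶ T.
All 4 sides add in the same direction: B = 4 × 4.89×10⁻⁶ = 1.95×10⁻⁵ T.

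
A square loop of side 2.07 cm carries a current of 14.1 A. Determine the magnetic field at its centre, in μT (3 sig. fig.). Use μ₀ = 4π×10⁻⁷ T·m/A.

Each side is a finite straight segment at perpendicular distance d = a/(2 tan(π/4)) = 0.01035 m from the centre, with end-angles ±π/4.
One side contributes B₁ = (μ₀I/4πd)·2 sin(π/4) = 1.93×10⁻⁴ T.
All 4 sides add in the same direction: B = 4 × 1.93×10⁻⁴ = 7.71×10⁻⁴ T.

B ≈ 771 μT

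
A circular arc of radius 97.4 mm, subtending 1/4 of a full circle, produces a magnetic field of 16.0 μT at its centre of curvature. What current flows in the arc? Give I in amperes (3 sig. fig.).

I ≈ 9.92 A

For a circular arc, B = μ₀Iφ/(4πR) with φ in radians; here φ = 1.571 rad.
So I = 4πRB/(μ₀φ) = 4π × 0.0974 × 1.60×10⁻⁵ / (4π×10⁻⁷ × 1.571) = 9.92 A.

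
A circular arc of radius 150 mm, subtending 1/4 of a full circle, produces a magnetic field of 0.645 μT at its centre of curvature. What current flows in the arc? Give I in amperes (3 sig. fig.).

For a circular arc, B = μ₀Iφ/(4πR) with φ in radians; here φ = 1.571 rad.
So I = 4πRB/(μ₀φ) = 4π × 0.15 × 6.45×10⁻⁷ / (4π×10⁻⁷ × 1.571) = 0.616 A.

I ≈ 0.616 A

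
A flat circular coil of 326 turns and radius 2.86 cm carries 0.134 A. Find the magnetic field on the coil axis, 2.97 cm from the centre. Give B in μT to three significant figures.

For an N-turn flat coil, B = Nμ₀IR²/[2(R²+z²)^(3/2)] with R = 0.0286 m, z = 0.0297 m.
B = 326 × 9.82×10⁻⁷ T = 3.20×10⁻⁴ T.

B ≈ 320 μT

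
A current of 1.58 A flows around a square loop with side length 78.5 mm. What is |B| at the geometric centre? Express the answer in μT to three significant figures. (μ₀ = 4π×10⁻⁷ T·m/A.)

B ≈ 22.8 μT

Each side is a finite straight segment at perpendicular distance d = a/(2 tan(π/4)) = 0.03925 m from the centre, with end-angles ±π/4.
One side contributes B₁ = (μ₀I/4πd)·2 sin(π/4) = 5.69×10⁻⁶ T.
All 4 sides add in the same direction: B = 4 × 5.69×10⁻⁶ = 2.28×10⁻⁵ T.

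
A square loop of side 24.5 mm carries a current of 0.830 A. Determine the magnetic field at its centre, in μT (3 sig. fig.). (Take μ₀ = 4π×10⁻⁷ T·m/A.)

B ≈ 38.3 μT

Each side is a finite straight segment at perpendicular distance d = a/(2 tan(π/4)) = 0.01225 m from the centre, with end-angles ±π/4.
One side contributes B₁ = (μ₀I/4πd)·2 sin(π/4) = 9.58×10⁻⁶ T.
All 4 sides add in the same direction: B = 4 × 9.58×10⁻⁶ = 3.83×10⁻⁵ T.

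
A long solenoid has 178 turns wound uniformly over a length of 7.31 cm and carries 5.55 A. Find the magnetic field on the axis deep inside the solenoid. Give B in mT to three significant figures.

B ≈ 17.0 mT

Inside a long solenoid, B = μ₀nI with n = 2435 turns/m.
B = 4π×10⁻⁷ × 2435 × 5.55 = 1.70×10⁻² T.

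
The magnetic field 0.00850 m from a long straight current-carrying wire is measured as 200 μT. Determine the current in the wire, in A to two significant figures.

For a long straight wire B = μ₀I/(2πd), so I = 2πdB/μ₀.
I = 2π × 0.0085 × 2.00×10⁻⁴ / (4π×10⁻⁷) = 8.50 A.

I ≈ 8.5 A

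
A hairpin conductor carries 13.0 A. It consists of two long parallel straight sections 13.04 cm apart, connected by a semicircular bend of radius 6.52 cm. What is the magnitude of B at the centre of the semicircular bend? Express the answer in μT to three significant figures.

The semicircular arc contributes B_arc = μ₀I·π/(4πR) = μ₀I/(4R) = 6.26×10⁻⁵ T.
Each semi-infinite lead is at perpendicular distance R = 0.0652 m from the centre, with the perpendicular foot at its near end, so it contributes μ₀I/(4πR); both point the same way, together 3.99×10⁻⁵ T.
Arc and leads all point the same direction: B = 6.26×10⁻⁵ + 3.99×10⁻⁵ = 1.03×10⁻⁴ T.

B ≈ 103 μT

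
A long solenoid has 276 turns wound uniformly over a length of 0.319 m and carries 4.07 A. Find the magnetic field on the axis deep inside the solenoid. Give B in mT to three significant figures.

Inside a long solenoid, B = μ₀nI with n = 865.2 turns/m.
B = 4π×10⁻⁷ × 865.2 × 4.07 = 4.43×10⁻³ T.

B ≈ 4.43 mT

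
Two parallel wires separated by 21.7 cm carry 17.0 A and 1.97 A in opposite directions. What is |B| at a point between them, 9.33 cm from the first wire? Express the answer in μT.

Each long wire gives B = μ₀I/(2πd). Distances are d₁ = 0.0933 m and d₂ = 0.1237 m.
B₁ = 3.64×10⁻⁵ T, B₂ = 3.19×10⁻⁶ T.
Between antiparallel currents both contributions point the same way, so they add. B = B₁ + B₂ = 3.64×10⁻⁵ + 3.19×10⁻⁶ = 3.96×10⁻⁵ T.

B ≈ 39.6 μT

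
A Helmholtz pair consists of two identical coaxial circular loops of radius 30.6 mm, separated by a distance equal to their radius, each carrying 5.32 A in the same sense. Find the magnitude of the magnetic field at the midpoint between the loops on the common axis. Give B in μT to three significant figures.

B ≈ 156 μT

Each loop contributes B = μ₀IR²/[2(R²+z²)^(3/2)] on the axis, with z measured from that loop.
Loop 1 (z = 0.0153 m): B₁ = 7.82×10⁻⁵ T. Loop 2 (z = 0.0153 m): B₂ = 7.82×10⁻⁵ T.
The fields add: B = B₁ + B₂ = 1.56×10⁻⁴ T.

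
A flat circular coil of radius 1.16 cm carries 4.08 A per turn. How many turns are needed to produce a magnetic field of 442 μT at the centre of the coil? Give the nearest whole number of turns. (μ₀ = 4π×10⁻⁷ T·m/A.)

For an N-turn coil, B = Nμ₀I/(2R). A single turn gives B₁ = 2.21×10⁻⁴ T with R = 0.0116 m.
N = B/B₁ = 4.42×10⁻⁴ / 2.21×10⁻⁴ = 2.00.

N = 2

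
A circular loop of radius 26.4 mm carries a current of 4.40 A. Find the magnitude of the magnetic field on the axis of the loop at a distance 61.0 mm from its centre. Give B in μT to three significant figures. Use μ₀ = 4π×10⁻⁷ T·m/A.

On the axis of a circular loop, B = μ₀IR² / [2(R²+z²)^(3/2)].
R² + z² = (0.0264)² + (0.061)² = 0.004418 m², and (R²+z²)^(3/2) = 2.94×10⁻⁴ m³.
B = (4π×10⁻⁷ × 4.40 × 0.000697) / (2 × 2.94×10⁻⁴) = 6.56×10⁻⁶ T.

B ≈ 6.56 μT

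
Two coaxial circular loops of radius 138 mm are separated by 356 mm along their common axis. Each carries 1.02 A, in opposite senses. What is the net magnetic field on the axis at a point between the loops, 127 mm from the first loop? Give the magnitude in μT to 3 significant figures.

Each loop contributes B = μ₀IR²/[2(R²+z²)^(3/2)] on the axis, with z measured from that loop.
Loop 1 (z = 0.127 m): B₁ = 1.85×10⁻⁶ T. Loop 2 (z = 0.229 m): B₂ = 6.39×10⁻⁷ T.
The fields oppose: B = |B₁ − B₂| = 1.21×10⁻⁶ T.

B ≈ 1.21 μT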